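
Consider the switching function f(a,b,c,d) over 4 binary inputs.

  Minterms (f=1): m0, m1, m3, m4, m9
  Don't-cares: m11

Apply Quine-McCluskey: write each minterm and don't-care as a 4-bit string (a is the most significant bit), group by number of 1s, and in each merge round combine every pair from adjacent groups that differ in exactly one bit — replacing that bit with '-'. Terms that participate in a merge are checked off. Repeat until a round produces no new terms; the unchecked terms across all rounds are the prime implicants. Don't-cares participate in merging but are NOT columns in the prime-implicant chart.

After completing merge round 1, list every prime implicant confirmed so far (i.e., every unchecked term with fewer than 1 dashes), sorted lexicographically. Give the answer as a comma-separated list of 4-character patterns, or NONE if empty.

size-2^0 implicants → 0000(✓)  0001(✓)  0011(✓)  0100(✓)  1001(✓)  1011(✓)
size-2^1 implicants → -001(✓)  -011(✓)  0-00  00-1(✓)  000-  10-1(✓)
size-2^2 implicants → -0-1
Unchecked terms (primes): -0-1, 0-00, 000-

NONE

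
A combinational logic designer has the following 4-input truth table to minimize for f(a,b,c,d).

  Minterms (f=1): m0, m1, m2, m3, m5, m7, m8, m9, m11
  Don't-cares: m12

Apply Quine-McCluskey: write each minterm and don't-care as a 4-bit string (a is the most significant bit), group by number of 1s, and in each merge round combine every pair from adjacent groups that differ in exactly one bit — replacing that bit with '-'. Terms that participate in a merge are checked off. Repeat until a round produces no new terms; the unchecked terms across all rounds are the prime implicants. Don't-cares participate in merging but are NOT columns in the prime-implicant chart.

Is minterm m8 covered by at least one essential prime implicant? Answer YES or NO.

NO

[col 0] 0000*, 0001*, 0010*, 0011*, 0101*, 0111*, 1000*, 1001*, 1011*, 1100*
[col 1] -000*, -001*, -011*, 0-01*, 0-11*, 00-0*, 00-1*, 000-*, 001-*, 01-1*, 1-00, 10-1*, 100-*
[col 2] -0-1, -00-, 0--1, 00--
Prime implicants: -0-1, -00-, 0--1, 00--, 1-00
PI chart (minterm → PIs covering it):
  0 | -00-,00--
  1 | -0-1,-00-,0--1,00--
  2 | 00--  (sole → essential)
  3 | -0-1,0--1,00--
  5 | 0--1  (sole → essential)
  7 | 0--1  (sole → essential)
  8 | -00-,1-00
  9 | -0-1,-00-
  11 | -0-1  (sole → essential)
Essential prime implicants: -0-1, 0--1, 00--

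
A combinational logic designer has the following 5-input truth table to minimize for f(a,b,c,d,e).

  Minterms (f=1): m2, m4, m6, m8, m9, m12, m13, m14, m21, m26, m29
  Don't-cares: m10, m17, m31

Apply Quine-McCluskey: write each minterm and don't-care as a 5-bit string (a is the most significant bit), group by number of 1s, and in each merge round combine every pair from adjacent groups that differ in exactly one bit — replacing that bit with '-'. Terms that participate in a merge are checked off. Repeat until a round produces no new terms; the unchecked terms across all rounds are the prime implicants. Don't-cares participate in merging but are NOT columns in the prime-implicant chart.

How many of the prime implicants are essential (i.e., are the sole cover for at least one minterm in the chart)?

4

size-2^0 implicants → 00010(✓)  00100(✓)  00110(✓)  01000(✓)  01001(✓)  01010(✓)  01100(✓)  01101(✓)  01110(✓)  10001(✓)  10101(✓)  11010(✓)  11101(✓)  11111(✓)
size-2^1 implicants → -1010  -1101  0-010(✓)  0-100(✓)  0-110(✓)  00-10(✓)  001-0(✓)  01-00(✓)  01-01(✓)  01-10(✓)  010-0(✓)  0100-(✓)  011-0(✓)  0110-(✓)  1-101  10-01  111-1
size-2^2 implicants → 0--10  0-1-0  01--0  01-0-
Unchecked terms (primes): -1010, -1101, 0--10, 0-1-0, 01--0, 01-0-, 1-101, 10-01, 111-1
Minterm coverage:
  m2 ⊆ 0--10 [E]
  m4 ⊆ 0-1-0 [E]
  m6 ⊆ 0--10,0-1-0
  m8 ⊆ 01--0,01-0-
  m9 ⊆ 01-0- [E]
  m12 ⊆ 0-1-0,01--0,01-0-
  m13 ⊆ -1101,01-0-
  m14 ⊆ 0--10,0-1-0,01--0
  m21 ⊆ 1-101,10-01
  m26 ⊆ -1010 [E]
  m29 ⊆ -1101,1-101,111-1
E = {-1010, 0--10, 0-1-0, 01-0-}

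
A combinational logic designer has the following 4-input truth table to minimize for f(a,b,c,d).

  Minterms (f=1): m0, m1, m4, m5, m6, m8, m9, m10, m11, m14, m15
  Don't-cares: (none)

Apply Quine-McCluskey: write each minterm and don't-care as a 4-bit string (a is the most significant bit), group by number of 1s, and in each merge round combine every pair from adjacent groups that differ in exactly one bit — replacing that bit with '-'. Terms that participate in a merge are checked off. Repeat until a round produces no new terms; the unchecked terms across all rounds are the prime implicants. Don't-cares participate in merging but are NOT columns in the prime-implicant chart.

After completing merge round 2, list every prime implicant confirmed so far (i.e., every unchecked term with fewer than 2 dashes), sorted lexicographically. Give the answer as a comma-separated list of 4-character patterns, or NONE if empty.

-110, 01-0

Round 0: 0000✓ 0001✓ 0100✓ 0101✓ 0110✓ 1000✓ 1001✓ 1010✓ 1011✓ 1110✓ 1111✓
Round 1: -000✓ -001✓ -110 0-00✓ 0-01✓ 000-✓ 01-0 010-✓ 1-10✓ 1-11✓ 10-0✓ 10-1✓ 100-✓ 101-✓ 111-✓
Round 2: -00- 0-0- 1-1- 10--
PIs = {-00-, -110, 0-0-, 01-0, 1-1-, 10--}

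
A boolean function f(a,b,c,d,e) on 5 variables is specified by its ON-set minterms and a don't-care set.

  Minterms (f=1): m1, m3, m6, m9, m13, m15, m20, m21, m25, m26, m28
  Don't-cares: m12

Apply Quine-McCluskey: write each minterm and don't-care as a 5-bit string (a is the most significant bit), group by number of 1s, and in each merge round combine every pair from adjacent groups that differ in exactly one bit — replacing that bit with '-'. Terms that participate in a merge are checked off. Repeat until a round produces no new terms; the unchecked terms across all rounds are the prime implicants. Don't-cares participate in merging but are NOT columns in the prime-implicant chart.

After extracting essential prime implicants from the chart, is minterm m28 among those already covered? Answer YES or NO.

NO

size-2^0 implicants → 00001(✓)  00011(✓)  00110  01001(✓)  01100(✓)  01101(✓)  01111(✓)  10100(✓)  10101(✓)  11001(✓)  11010  11100(✓)
size-2^1 implicants → -1001  -1100  0-001  000-1  01-01  011-1  0110-  1-100  1010-
Unchecked terms (primes): -1001, -1100, 0-001, 000-1, 00110, 01-01, 011-1, 0110-, 1-100, 1010-, 11010
Minterm coverage:
  m1 ⊆ 0-001,000-1
  m3 ⊆ 000-1 [E]
  m6 ⊆ 00110 [E]
  m9 ⊆ -1001,0-001,01-01
  m13 ⊆ 01-01,011-1,0110-
  m15 ⊆ 011-1 [E]
  m20 ⊆ 1-100,1010-
  m21 ⊆ 1010- [E]
  m25 ⊆ -1001 [E]
  m26 ⊆ 11010 [E]
  m28 ⊆ -1100,1-100
E = {-1001, 000-1, 00110, 011-1, 1010-, 11010}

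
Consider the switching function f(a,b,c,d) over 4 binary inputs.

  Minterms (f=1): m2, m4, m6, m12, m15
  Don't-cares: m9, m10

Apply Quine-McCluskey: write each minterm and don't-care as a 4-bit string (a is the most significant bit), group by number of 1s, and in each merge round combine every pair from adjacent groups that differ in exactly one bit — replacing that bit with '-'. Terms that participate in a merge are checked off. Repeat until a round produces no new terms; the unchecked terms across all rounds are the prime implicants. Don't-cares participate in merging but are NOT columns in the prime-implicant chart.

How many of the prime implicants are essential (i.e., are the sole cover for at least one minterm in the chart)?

[col 0] 0010*, 0100*, 0110*, 1001, 1010*, 1100*, 1111
[col 1] -010, -100, 0-10, 01-0
Prime implicants: -010, -100, 0-10, 01-0, 1001, 1111
PI chart (minterm → PIs covering it):
  2 | -010,0-10
  4 | -100,01-0
  6 | 0-10,01-0
  12 | -100  (sole → essential)
  15 | 1111  (sole → essential)
Essential prime implicants: -100, 1111

2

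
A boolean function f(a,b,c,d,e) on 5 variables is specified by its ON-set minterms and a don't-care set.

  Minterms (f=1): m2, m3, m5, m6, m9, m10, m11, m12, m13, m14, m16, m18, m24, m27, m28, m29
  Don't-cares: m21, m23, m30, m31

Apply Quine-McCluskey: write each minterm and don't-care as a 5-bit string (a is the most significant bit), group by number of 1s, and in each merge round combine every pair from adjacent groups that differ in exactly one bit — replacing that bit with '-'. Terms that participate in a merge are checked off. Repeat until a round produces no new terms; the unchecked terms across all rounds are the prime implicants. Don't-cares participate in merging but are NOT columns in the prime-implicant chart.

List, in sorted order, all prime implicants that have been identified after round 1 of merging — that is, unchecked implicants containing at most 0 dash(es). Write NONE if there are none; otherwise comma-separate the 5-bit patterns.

Round 0: 00010✓ 00011✓ 00101✓ 00110✓ 01001✓ 01010✓ 01011✓ 01100✓ 01101✓ 01110✓ 10000✓ 10010✓ 10101✓ 10111✓ 11000✓ 11011✓ 11100✓ 11101✓ 11110✓ 11111✓
Round 1: -0010 -0101✓ -1011 -1100✓ -1101✓ -1110✓ 0-010✓ 0-011✓ 0-101✓ 0-110✓ 00-10✓ 0001-✓ 01-01 01-10✓ 010-1 0101-✓ 011-0✓ 0110-✓ 1-000 1-101✓ 1-111✓ 100-0 101-1✓ 11-00 11-11 111-0✓ 111-1✓ 1110-✓ 1111-✓
Round 2: --101 -11-0 -110- 0--10 0-01- 1-1-1 111--
PIs = {--101, -0010, -1011, -11-0, -110-, 0--10, 0-01-, 01-01, 010-1, 1-000, 1-1-1, 100-0, 11-00, 11-11, 111--}

NONE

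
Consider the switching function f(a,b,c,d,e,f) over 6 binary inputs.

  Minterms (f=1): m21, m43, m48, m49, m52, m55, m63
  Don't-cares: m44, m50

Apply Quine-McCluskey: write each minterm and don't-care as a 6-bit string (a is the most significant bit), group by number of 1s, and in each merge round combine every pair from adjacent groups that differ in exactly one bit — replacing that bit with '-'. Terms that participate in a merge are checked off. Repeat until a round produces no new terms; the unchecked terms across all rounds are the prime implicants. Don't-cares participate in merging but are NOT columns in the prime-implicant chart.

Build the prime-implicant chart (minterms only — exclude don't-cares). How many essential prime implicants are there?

5

Round 0: 010101 101011 101100 110000✓ 110001✓ 110010✓ 110100✓ 110111✓ 111111✓
Round 1: 11-111 110-00 1100-0 11000-
PIs = {010101, 101011, 101100, 11-111, 110-00, 1100-0, 11000-}
Coverage chart:
  m21: 010101 ←essential
  m43: 101011 ←essential
  m48: 110-00,1100-0,11000-
  m49: 11000- ←essential
  m52: 110-00 ←essential
  m55: 11-111 ←essential
  m63: 11-111 ←essential
Essential: 010101, 101011, 11-111, 110-00, 11000-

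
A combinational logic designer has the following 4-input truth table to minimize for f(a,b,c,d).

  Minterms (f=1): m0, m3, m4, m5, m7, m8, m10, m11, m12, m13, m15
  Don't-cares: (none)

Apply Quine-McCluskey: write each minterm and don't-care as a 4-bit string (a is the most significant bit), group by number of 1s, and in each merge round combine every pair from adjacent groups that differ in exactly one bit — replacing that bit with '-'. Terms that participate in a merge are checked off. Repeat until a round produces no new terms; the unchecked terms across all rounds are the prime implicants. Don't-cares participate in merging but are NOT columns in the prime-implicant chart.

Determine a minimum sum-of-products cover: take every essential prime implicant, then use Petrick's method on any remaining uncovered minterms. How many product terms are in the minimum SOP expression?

4

size-2^0 implicants → 0000(✓)  0011(✓)  0100(✓)  0101(✓)  0111(✓)  1000(✓)  1010(✓)  1011(✓)  1100(✓)  1101(✓)  1111(✓)
size-2^1 implicants → -000(✓)  -011(✓)  -100(✓)  -101(✓)  -111(✓)  0-00(✓)  0-11(✓)  01-1(✓)  010-(✓)  1-00(✓)  1-11(✓)  10-0  101-  11-1(✓)  110-(✓)
size-2^2 implicants → --00  --11  -1-1  -10-
Unchecked terms (primes): --00, --11, -1-1, -10-, 10-0, 101-
Minterm coverage:
  m0 ⊆ --00 [E]
  m3 ⊆ --11 [E]
  m4 ⊆ --00,-10-
  m5 ⊆ -1-1,-10-
  m7 ⊆ --11,-1-1
  m8 ⊆ --00,10-0
  m10 ⊆ 10-0,101-
  m11 ⊆ --11,101-
  m12 ⊆ --00,-10-
  m13 ⊆ -1-1,-10-
  m15 ⊆ --11,-1-1
E = {--00, --11}
Petrick residual → -1-1, 10-0
Cover = c'd' + cd + bd + ab'd'  |cover|=4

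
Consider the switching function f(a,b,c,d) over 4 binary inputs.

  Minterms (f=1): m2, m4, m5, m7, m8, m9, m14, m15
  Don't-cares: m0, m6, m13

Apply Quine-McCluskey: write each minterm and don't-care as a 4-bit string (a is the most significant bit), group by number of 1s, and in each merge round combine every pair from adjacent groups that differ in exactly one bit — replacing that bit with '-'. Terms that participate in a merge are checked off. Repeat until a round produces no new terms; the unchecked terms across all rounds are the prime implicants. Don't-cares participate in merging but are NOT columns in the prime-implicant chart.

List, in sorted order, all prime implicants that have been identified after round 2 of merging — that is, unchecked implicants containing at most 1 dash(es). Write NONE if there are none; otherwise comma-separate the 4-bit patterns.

size-2^0 implicants → 0000(✓)  0010(✓)  0100(✓)  0101(✓)  0110(✓)  0111(✓)  1000(✓)  1001(✓)  1101(✓)  1110(✓)  1111(✓)
size-2^1 implicants → -000  -101(✓)  -110(✓)  -111(✓)  0-00(✓)  0-10(✓)  00-0(✓)  01-0(✓)  01-1(✓)  010-(✓)  011-(✓)  1-01  100-  11-1(✓)  111-(✓)
size-2^2 implicants → -1-1  -11-  0--0  01--
Unchecked terms (primes): -000, -1-1, -11-, 0--0, 01--, 1-01, 100-

-000, 1-01, 100-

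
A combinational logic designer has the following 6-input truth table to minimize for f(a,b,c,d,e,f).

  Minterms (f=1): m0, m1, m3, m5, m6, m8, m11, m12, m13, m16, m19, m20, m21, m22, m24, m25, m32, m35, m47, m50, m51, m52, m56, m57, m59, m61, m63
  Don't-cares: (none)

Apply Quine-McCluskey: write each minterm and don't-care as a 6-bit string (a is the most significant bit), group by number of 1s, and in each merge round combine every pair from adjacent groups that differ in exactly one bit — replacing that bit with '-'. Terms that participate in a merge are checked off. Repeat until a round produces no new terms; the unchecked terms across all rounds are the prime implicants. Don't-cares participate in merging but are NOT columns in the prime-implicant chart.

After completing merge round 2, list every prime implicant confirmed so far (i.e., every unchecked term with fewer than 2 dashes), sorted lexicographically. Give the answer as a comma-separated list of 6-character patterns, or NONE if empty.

-00000, -10100, 0-0101, 0-0110, 00-011, 00-101, 000-01, 0000-1, 00000-, 001-00, 00110-, 010-00, 0101-0, 01010-, 1-1111, 11-011, 11001-

[col 0] 000000*, 000001*, 000011*, 000101*, 000110*, 001000*, 001011*, 001100*, 001101*, 010000*, 010011*, 010100*, 010101*, 010110*, 011000*, 011001*, 100000*, 100011*, 101111*, 110010*, 110011*, 110100*, 111000*, 111001*, 111011*, 111101*, 111111*
[col 1] -00000, -00011*, -10011*, -10100, -11000*, -11001*, 0-0000*, 0-0011*, 0-0101, 0-0110, 0-1000*, 00-000*, 00-011, 00-101, 000-01, 0000-1, 00000-, 001-00, 00110-, 01-000*, 010-00, 0101-0, 01010-, 01100-*, 1-0011*, 1-1111, 11-011, 11001-, 111-01*, 111-11*, 1110-1*, 11100-*, 1111-1*
[col 2] --0011, -1100-, 0--000, 111--1
Prime implicants: --0011, -00000, -10100, -1100-, 0--000, 0-0101, 0-0110, 00-011, 00-101, 000-01, 0000-1, 00000-, 001-00, 00110-, 010-00, 0101-0, 01010-, 1-1111, 11-011, 11001-, 111--1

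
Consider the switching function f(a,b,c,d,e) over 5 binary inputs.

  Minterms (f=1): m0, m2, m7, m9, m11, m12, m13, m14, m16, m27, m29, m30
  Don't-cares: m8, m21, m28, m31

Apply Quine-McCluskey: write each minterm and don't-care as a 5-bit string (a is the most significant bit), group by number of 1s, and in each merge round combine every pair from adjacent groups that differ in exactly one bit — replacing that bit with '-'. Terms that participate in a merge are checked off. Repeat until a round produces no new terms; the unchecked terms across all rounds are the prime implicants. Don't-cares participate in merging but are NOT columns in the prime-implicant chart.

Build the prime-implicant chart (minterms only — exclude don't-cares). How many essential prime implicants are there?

4

[col 0] 00000*, 00010*, 00111, 01000*, 01001*, 01011*, 01100*, 01101*, 01110*, 10000*, 10101*, 11011*, 11100*, 11101*, 11110*, 11111*
[col 1] -0000, -1011, -1100*, -1101*, -1110*, 0-000, 000-0, 01-00*, 01-01*, 010-1, 0100-*, 011-0*, 0110-*, 1-101, 11-11, 111-0*, 111-1*, 1110-*, 1111-*
[col 2] -11-0, -110-, 01-0-, 111--
Prime implicants: -0000, -1011, -11-0, -110-, 0-000, 000-0, 00111, 01-0-, 010-1, 1-101, 11-11, 111--
PI chart (minterm → PIs covering it):
  0 | -0000,0-000,000-0
  2 | 000-0  (sole → essential)
  7 | 00111  (sole → essential)
  9 | 01-0-,010-1
  11 | -1011,010-1
  12 | -11-0,-110-,01-0-
  13 | -110-,01-0-
  14 | -11-0  (sole → essential)
  16 | -0000  (sole → essential)
  27 | -1011,11-11
  29 | -110-,1-101,111--
  30 | -11-0,111--
Essential prime implicants: -0000, -11-0, 000-0, 00111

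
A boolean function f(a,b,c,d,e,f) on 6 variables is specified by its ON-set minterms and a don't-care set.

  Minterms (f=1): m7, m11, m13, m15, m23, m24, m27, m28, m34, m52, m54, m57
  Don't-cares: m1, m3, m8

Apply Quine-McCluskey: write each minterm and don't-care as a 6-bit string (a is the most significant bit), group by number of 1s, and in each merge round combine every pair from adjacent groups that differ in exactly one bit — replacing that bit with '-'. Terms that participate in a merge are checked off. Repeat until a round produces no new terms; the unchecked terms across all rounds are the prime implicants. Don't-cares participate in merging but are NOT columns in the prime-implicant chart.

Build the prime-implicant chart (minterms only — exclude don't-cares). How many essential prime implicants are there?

7

Round 0: 000001✓ 000011✓ 000111✓ 001000✓ 001011✓ 001101✓ 001111✓ 010111✓ 011000✓ 011011✓ 011100✓ 100010 110100✓ 110110✓ 111001
Round 1: 0-0111 0-1000 0-1011 00-011✓ 00-111✓ 000-11✓ 0000-1 001-11✓ 0011-1 011-00 1101-0
Round 2: 00--11
PIs = {0-0111, 0-1000, 0-1011, 00--11, 0000-1, 0011-1, 011-00, 100010, 1101-0, 111001}
Coverage chart:
  m7: 0-0111,00--11
  m11: 0-1011,00--11
  m13: 0011-1 ←essential
  m15: 00--11,0011-1
  m23: 0-0111 ←essential
  m24: 0-1000,011-00
  m27: 0-1011 ←essential
  m28: 011-00 ←essential
  m34: 100010 ←essential
  m52: 1101-0 ←essential
  m54: 1101-0 ←essential
  m57: 111001 ←essential
Essential: 0-0111, 0-1011, 0011-1, 011-00, 100010, 1101-0, 111001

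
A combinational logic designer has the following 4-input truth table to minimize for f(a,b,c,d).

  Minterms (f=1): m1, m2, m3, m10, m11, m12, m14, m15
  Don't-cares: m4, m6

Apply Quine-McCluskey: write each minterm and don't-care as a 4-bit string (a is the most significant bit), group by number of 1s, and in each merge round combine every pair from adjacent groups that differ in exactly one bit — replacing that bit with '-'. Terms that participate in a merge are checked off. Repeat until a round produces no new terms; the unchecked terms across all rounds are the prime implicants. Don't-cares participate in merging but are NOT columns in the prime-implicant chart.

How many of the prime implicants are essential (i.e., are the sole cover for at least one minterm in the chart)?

3

[col 0] 0001*, 0010*, 0011*, 0100*, 0110*, 1010*, 1011*, 1100*, 1110*, 1111*
[col 1] -010*, -011*, -100*, -110*, 0-10*, 00-1, 001-*, 01-0*, 1-10*, 1-11*, 101-*, 11-0*, 111-*
[col 2] --10, -01-, -1-0, 1-1-
Prime implicants: --10, -01-, -1-0, 00-1, 1-1-
PI chart (minterm → PIs covering it):
  1 | 00-1  (sole → essential)
  2 | --10,-01-
  3 | -01-,00-1
  10 | --10,-01-,1-1-
  11 | -01-,1-1-
  12 | -1-0  (sole → essential)
  14 | --10,-1-0,1-1-
  15 | 1-1-  (sole → essential)
Essential prime implicants: -1-0, 00-1, 1-1-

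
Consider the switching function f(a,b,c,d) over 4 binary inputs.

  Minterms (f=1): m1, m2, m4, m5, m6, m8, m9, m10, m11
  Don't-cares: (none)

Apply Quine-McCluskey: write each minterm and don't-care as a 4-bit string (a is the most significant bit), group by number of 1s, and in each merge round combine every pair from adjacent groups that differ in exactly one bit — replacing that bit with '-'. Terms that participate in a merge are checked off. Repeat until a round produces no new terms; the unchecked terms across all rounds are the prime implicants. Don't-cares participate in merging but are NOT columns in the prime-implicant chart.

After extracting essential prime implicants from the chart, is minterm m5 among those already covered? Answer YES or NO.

Round 0: 0001✓ 0010✓ 0100✓ 0101✓ 0110✓ 1000✓ 1001✓ 1010✓ 1011✓
Round 1: -001 -010 0-01 0-10 01-0 010- 10-0✓ 10-1✓ 100-✓ 101-✓
Round 2: 10--
PIs = {-001, -010, 0-01, 0-10, 01-0, 010-, 10--}
Coverage chart:
  m1: -001,0-01
  m2: -010,0-10
  m4: 01-0,010-
  m5: 0-01,010-
  m6: 0-10,01-0
  m8: 10-- ←essential
  m9: -001,10--
  m10: -010,10--
  m11: 10-- ←essential
Essential: 10--

NO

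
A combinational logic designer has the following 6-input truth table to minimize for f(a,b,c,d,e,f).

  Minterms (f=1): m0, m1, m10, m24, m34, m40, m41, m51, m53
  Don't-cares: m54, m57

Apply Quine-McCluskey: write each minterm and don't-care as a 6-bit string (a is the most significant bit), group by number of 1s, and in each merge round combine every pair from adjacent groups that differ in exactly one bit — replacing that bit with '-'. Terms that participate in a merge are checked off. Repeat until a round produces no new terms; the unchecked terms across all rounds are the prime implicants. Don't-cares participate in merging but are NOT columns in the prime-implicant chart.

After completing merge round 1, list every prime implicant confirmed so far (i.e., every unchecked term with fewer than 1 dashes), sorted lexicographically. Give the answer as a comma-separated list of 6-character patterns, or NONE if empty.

001010, 011000, 100010, 110011, 110101, 110110

size-2^0 implicants → 000000(✓)  000001(✓)  001010  011000  100010  101000(✓)  101001(✓)  110011  110101  110110  111001(✓)
size-2^1 implicants → 00000-  1-1001  10100-
Unchecked terms (primes): 00000-, 001010, 011000, 1-1001, 100010, 10100-, 110011, 110101, 110110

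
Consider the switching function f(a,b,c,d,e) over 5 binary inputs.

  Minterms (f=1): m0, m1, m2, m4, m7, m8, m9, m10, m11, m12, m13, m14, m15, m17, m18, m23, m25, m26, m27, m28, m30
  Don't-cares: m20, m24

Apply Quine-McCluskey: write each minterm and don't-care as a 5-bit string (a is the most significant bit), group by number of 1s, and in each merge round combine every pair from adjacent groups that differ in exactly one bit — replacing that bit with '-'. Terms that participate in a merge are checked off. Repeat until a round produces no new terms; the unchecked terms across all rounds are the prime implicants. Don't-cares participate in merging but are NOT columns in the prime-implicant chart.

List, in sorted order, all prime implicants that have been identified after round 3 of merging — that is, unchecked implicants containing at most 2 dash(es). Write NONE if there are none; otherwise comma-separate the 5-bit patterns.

[col 0] 00000*, 00001*, 00010*, 00100*, 00111*, 01000*, 01001*, 01010*, 01011*, 01100*, 01101*, 01110*, 01111*, 10001*, 10010*, 10100*, 10111*, 11000*, 11001*, 11010*, 11011*, 11100*, 11110*
[col 1] -0001*, -0010*, -0100*, -0111, -1000*, -1001*, -1010*, -1011*, -1100*, -1110*, 0-000*, 0-001*, 0-010*, 0-100*, 0-111, 00-00*, 000-0*, 0000-*, 01-00*, 01-01*, 01-10*, 01-11*, 010-0*, 010-1*, 0100-*, 0101-*, 011-0*, 011-1*, 0110-*, 0111-*, 1-001*, 1-010*, 1-100*, 11-00*, 11-10*, 110-0*, 110-1*, 1100-*, 1101-*, 111-0*
[col 2] --001, --010, --100, -1-00*, -1-10*, -10-0*, -10-1*, -100-*, -101-*, -11-0*, 0--00, 0-0-0, 0-00-, 01--0*, 01--1*, 01-0-*, 01-1-*, 010--*, 011--*, 11--0*, 110--*
[col 3] -1--0, -10--, 01---
Prime implicants: --001, --010, --100, -0111, -1--0, -10--, 0--00, 0-0-0, 0-00-, 0-111, 01---

--001, --010, --100, -0111, 0--00, 0-0-0, 0-00-, 0-111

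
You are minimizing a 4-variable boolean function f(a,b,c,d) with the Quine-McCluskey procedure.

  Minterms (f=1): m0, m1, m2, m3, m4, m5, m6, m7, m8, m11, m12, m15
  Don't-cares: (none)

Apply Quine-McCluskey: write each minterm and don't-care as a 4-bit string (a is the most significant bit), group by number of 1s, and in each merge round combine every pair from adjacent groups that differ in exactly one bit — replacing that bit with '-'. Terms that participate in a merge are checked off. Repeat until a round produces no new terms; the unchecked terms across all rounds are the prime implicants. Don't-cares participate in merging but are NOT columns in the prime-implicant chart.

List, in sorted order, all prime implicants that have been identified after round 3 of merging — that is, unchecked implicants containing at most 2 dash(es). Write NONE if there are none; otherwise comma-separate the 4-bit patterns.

Round 0: 0000✓ 0001✓ 0010✓ 0011✓ 0100✓ 0101✓ 0110✓ 0111✓ 1000✓ 1011✓ 1100✓ 1111✓
Round 1: -000✓ -011✓ -100✓ -111✓ 0-00✓ 0-01✓ 0-10✓ 0-11✓ 00-0✓ 00-1✓ 000-✓ 001-✓ 01-0✓ 01-1✓ 010-✓ 011-✓ 1-00✓ 1-11✓
Round 2: --00 --11 0--0✓ 0--1✓ 0-0-✓ 0-1-✓ 00--✓ 01--✓
Round 3: 0---
PIs = {--00, --11, 0---}

--00, --11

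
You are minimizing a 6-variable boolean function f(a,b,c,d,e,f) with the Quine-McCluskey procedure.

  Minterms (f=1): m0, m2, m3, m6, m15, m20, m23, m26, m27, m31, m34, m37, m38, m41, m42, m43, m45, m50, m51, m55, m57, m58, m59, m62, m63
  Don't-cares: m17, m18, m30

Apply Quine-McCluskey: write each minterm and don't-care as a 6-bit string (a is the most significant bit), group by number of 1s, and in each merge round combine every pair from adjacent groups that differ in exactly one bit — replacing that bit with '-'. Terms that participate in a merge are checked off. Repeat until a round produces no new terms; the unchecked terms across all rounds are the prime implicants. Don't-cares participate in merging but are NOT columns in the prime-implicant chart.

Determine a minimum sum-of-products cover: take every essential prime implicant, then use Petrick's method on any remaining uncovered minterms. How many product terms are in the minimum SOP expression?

[col 0] 000000*, 000010*, 000011*, 000110*, 001111*, 010001, 010010*, 010100, 010111*, 011010*, 011011*, 011110*, 011111*, 100010*, 100101*, 100110*, 101001*, 101010*, 101011*, 101101*, 110010*, 110011*, 110111*, 111001*, 111010*, 111011*, 111110*, 111111*
[col 1] -00010*, -00110*, -10010*, -10111*, -11010*, -11011*, -11110*, -11111*, 0-0010*, 0-1111, 000-10*, 0000-0, 00001-, 01-010*, 01-111*, 011-10*, 011-11*, 01101-*, 01111-*, 1-0010*, 1-1001*, 1-1010*, 1-1011*, 10-010*, 10-101, 100-10*, 101-01, 1010-1*, 10101-*, 11-010*, 11-011*, 11-111*, 110-11*, 11001-*, 111-10*, 111-11*, 1110-1*, 11101-*, 11111-*
[col 2] --0010, -00-10, -1-010, -1-111, -11-10*, -11-11*, -1101-*, -1111-*, 011-1-*, 1--010, 1-10-1, 1-101-, 11--11, 11-01-, 111-1-*
[col 3] -11-1-
Prime implicants: --0010, -00-10, -1-010, -1-111, -11-1-, 0-1111, 0000-0, 00001-, 010001, 010100, 1--010, 1-10-1, 1-101-, 10-101, 101-01, 11--11, 11-01-
PI chart (minterm → PIs covering it):
  0 | 0000-0  (sole → essential)
  2 | --0010,-00-10,0000-0,00001-
  3 | 00001-  (sole → essential)
  6 | -00-10  (sole → essential)
  15 | 0-1111  (sole → essential)
  20 | 010100  (sole → essential)
  23 | -1-111  (sole → essential)
  26 | -1-010,-11-1-
  27 | -11-1-  (sole → essential)
  31 | -1-111,-11-1-,0-1111
  34 | --0010,-00-10,1--010
  37 | 10-101  (sole → essential)
  38 | -00-10  (sole → essential)
  41 | 1-10-1,101-01
  42 | 1--010,1-101-
  43 | 1-10-1,1-101-
  45 | 10-101,101-01
  50 | --0010,-1-010,1--010,11-01-
  51 | 11--11,11-01-
  55 | -1-111,11--11
  57 | 1-10-1  (sole → essential)
  58 | -1-010,-11-1-,1--010,1-101-,11-01-
  59 | -11-1-,1-10-1,1-101-,11--11,11-01-
  62 | -11-1-  (sole → essential)
  63 | -1-111,-11-1-,11--11
Essential prime implicants: -00-10, -1-111, -11-1-, 0-1111, 0000-0, 00001-, 010100, 1-10-1, 10-101
Petrick residual → 1--010, 11--11
Minimum SOP uses 11 PIs: b'c'ef' + bdef + bce + a'cdef + a'b'c'd'f' + a'b'c'd'e + a'bc'de'f' + ad'ef' + acd'f + ab'de'f + abef

11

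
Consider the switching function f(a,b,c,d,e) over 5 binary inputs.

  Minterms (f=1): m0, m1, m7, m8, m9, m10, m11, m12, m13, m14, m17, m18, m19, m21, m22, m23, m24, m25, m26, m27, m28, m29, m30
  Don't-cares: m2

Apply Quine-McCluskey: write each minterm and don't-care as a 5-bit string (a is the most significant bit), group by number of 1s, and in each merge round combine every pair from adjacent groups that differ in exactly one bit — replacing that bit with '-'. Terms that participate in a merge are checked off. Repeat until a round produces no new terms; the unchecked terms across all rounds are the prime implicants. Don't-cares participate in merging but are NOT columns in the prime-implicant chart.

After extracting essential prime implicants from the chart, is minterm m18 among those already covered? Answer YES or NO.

NO

size-2^0 implicants → 00000(✓)  00001(✓)  00010(✓)  00111(✓)  01000(✓)  01001(✓)  01010(✓)  01011(✓)  01100(✓)  01101(✓)  01110(✓)  10001(✓)  10010(✓)  10011(✓)  10101(✓)  10110(✓)  10111(✓)  11000(✓)  11001(✓)  11010(✓)  11011(✓)  11100(✓)  11101(✓)  11110(✓)
size-2^1 implicants → -0001(✓)  -0010(✓)  -0111  -1000(✓)  -1001(✓)  -1010(✓)  -1011(✓)  -1100(✓)  -1101(✓)  -1110(✓)  0-000(✓)  0-001(✓)  0-010(✓)  000-0(✓)  0000-(✓)  01-00(✓)  01-01(✓)  01-10(✓)  010-0(✓)  010-1(✓)  0100-(✓)  0101-(✓)  011-0(✓)  0110-(✓)  1-001(✓)  1-010(✓)  1-011(✓)  1-101(✓)  1-110(✓)  10-01(✓)  10-10(✓)  10-11(✓)  100-1(✓)  1001-(✓)  101-1(✓)  1011-(✓)  11-00(✓)  11-01(✓)  11-10(✓)  110-0(✓)  110-1(✓)  1100-(✓)  1101-(✓)  111-0(✓)  1110-(✓)
size-2^2 implicants → --001  --010  -1-00(✓)  -1-01(✓)  -1-10(✓)  -10-0(✓)  -10-1(✓)  -100-(✓)  -101-(✓)  -11-0(✓)  -110-(✓)  0-0-0  0-00-  01--0(✓)  01-0-(✓)  010--(✓)  1--01  1--10  1-0-1  1-01-  10--1  10-1-  11--0(✓)  11-0-(✓)  110--(✓)
size-2^3 implicants → -1--0  -1-0-  -10--
Unchecked terms (primes): --001, --010, -0111, -1--0, -1-0-, -10--, 0-0-0, 0-00-, 1--01, 1--10, 1-0-1, 1-01-, 10--1, 10-1-
Minterm coverage:
  m0 ⊆ 0-0-0,0-00-
  m1 ⊆ --001,0-00-
  m7 ⊆ -0111 [E]
  m8 ⊆ -1--0,-1-0-,-10--,0-0-0,0-00-
  m9 ⊆ --001,-1-0-,-10--,0-00-
  m10 ⊆ --010,-1--0,-10--,0-0-0
  m11 ⊆ -10-- [E]
  m12 ⊆ -1--0,-1-0-
  m13 ⊆ -1-0- [E]
  m14 ⊆ -1--0 [E]
  m17 ⊆ --001,1--01,1-0-1,10--1
  m18 ⊆ --010,1--10,1-01-,10-1-
  m19 ⊆ 1-0-1,1-01-,10--1,10-1-
  m21 ⊆ 1--01,10--1
  m22 ⊆ 1--10,10-1-
  m23 ⊆ -0111,10--1,10-1-
  m24 ⊆ -1--0,-1-0-,-10--
  m25 ⊆ --001,-1-0-,-10--,1--01,1-0-1
  m26 ⊆ --010,-1--0,-10--,1--10,1-01-
  m27 ⊆ -10--,1-0-1,1-01-
  m28 ⊆ -1--0,-1-0-
  m29 ⊆ -1-0-,1--01
  m30 ⊆ -1--0,1--10
E = {-0111, -1--0, -1-0-, -10--}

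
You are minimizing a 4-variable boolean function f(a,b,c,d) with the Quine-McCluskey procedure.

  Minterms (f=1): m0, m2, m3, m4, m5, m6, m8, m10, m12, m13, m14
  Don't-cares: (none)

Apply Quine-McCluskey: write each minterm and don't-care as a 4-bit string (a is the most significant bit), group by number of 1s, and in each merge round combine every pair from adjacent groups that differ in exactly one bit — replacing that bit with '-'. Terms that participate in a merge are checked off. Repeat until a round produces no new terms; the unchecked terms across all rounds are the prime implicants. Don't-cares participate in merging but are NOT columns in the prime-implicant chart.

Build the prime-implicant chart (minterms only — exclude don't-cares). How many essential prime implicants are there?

3

Round 0: 0000✓ 0010✓ 0011✓ 0100✓ 0101✓ 0110✓ 1000✓ 1010✓ 1100✓ 1101✓ 1110✓
Round 1: -000✓ -010✓ -100✓ -101✓ -110✓ 0-00✓ 0-10✓ 00-0✓ 001- 01-0✓ 010-✓ 1-00✓ 1-10✓ 10-0✓ 11-0✓ 110-✓
Round 2: --00✓ --10✓ -0-0✓ -1-0✓ -10- 0--0✓ 1--0✓
Round 3: ---0
PIs = {---0, -10-, 001-}
Coverage chart:
  m0: ---0 ←essential
  m2: ---0,001-
  m3: 001- ←essential
  m4: ---0,-10-
  m5: -10- ←essential
  m6: ---0 ←essential
  m8: ---0 ←essential
  m10: ---0 ←essential
  m12: ---0,-10-
  m13: -10- ←essential
  m14: ---0 ←essential
Essential: ---0, -10-, 001-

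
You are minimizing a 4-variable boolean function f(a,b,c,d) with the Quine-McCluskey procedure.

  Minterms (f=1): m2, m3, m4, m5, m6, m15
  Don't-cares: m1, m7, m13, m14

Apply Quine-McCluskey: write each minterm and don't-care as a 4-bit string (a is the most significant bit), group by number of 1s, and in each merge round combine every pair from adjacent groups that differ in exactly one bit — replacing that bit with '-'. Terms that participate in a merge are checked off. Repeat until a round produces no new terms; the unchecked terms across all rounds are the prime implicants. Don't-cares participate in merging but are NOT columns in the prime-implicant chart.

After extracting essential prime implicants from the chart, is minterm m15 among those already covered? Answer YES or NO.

NO

size-2^0 implicants → 0001(✓)  0010(✓)  0011(✓)  0100(✓)  0101(✓)  0110(✓)  0111(✓)  1101(✓)  1110(✓)  1111(✓)
size-2^1 implicants → -101(✓)  -110(✓)  -111(✓)  0-01(✓)  0-10(✓)  0-11(✓)  00-1(✓)  001-(✓)  01-0(✓)  01-1(✓)  010-(✓)  011-(✓)  11-1(✓)  111-(✓)
size-2^2 implicants → -1-1  -11-  0--1  0-1-  01--
Unchecked terms (primes): -1-1, -11-, 0--1, 0-1-, 01--
Minterm coverage:
  m2 ⊆ 0-1- [E]
  m3 ⊆ 0--1,0-1-
  m4 ⊆ 01-- [E]
  m5 ⊆ -1-1,0--1,01--
  m6 ⊆ -11-,0-1-,01--
  m15 ⊆ -1-1,-11-
E = {0-1-, 01--}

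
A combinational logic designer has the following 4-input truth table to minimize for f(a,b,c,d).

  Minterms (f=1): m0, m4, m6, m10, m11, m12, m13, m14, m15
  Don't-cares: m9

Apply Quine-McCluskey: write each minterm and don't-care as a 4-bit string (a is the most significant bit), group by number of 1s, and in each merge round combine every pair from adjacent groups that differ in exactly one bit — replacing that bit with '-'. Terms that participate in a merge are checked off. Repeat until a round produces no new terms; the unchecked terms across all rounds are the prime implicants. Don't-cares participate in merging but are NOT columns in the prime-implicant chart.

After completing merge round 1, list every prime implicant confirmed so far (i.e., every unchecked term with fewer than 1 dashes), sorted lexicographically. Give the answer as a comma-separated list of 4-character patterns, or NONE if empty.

size-2^0 implicants → 0000(✓)  0100(✓)  0110(✓)  1001(✓)  1010(✓)  1011(✓)  1100(✓)  1101(✓)  1110(✓)  1111(✓)
size-2^1 implicants → -100(✓)  -110(✓)  0-00  01-0(✓)  1-01(✓)  1-10(✓)  1-11(✓)  10-1(✓)  101-(✓)  11-0(✓)  11-1(✓)  110-(✓)  111-(✓)
size-2^2 implicants → -1-0  1--1  1-1-  11--
Unchecked terms (primes): -1-0, 0-00, 1--1, 1-1-, 11--

NONE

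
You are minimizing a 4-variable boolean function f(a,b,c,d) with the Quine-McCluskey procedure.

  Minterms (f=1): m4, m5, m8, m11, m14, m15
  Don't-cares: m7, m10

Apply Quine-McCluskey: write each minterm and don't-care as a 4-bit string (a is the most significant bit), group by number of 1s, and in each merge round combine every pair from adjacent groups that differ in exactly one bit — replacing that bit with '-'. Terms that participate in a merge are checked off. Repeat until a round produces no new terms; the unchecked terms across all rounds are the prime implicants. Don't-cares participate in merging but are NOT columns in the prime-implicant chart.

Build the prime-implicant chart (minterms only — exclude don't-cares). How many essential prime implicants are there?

Round 0: 0100✓ 0101✓ 0111✓ 1000✓ 1010✓ 1011✓ 1110✓ 1111✓
Round 1: -111 01-1 010- 1-10✓ 1-11✓ 10-0 101-✓ 111-✓
Round 2: 1-1-
PIs = {-111, 01-1, 010-, 1-1-, 10-0}
Coverage chart:
  m4: 010- ←essential
  m5: 01-1,010-
  m8: 10-0 ←essential
  m11: 1-1- ←essential
  m14: 1-1- ←essential
  m15: -111,1-1-
Essential: 010-, 1-1-, 10-0

3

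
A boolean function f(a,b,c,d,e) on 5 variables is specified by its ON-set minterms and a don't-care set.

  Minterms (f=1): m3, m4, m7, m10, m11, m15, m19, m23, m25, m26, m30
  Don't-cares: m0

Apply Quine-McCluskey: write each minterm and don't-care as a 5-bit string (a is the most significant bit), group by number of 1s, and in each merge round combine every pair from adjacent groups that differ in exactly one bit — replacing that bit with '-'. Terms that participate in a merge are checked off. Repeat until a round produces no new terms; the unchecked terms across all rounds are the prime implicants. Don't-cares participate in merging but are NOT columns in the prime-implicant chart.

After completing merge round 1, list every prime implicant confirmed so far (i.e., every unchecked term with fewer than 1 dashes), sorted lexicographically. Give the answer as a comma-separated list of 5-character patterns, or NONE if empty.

[col 0] 00000*, 00011*, 00100*, 00111*, 01010*, 01011*, 01111*, 10011*, 10111*, 11001, 11010*, 11110*
[col 1] -0011*, -0111*, -1010, 0-011*, 0-111*, 00-00, 00-11*, 01-11*, 0101-, 10-11*, 11-10
[col 2] -0-11, 0--11
Prime implicants: -0-11, -1010, 0--11, 00-00, 0101-, 11-10, 11001

11001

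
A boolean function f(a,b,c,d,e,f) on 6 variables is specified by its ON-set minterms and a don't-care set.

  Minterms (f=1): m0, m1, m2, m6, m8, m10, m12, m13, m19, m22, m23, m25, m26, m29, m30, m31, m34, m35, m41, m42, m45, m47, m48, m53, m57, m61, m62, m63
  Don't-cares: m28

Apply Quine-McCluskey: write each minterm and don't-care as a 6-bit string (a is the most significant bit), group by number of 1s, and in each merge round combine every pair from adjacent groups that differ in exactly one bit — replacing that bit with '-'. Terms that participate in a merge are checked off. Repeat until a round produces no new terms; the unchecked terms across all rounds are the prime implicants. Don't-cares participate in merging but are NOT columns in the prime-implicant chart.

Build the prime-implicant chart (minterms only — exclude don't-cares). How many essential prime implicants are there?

Round 0: 000000✓ 000001✓ 000010✓ 000110✓ 001000✓ 001010✓ 001100✓ 001101✓ 010011✓ 010110✓ 010111✓ 011001✓ 011010✓ 011100✓ 011101✓ 011110✓ 011111✓ 100010✓ 100011✓ 101001✓ 101010✓ 101101✓ 101111✓ 110000 110101✓ 111001✓ 111101✓ 111110✓ 111111✓
Round 1: -00010✓ -01010✓ -01101✓ -11001✓ -11101✓ -11110✓ -11111✓ 0-0110 0-1010 0-1100✓ 0-1101✓ 00-000✓ 00-010✓ 000-10 0000-0✓ 00000- 001-00 0010-0✓ 00110-✓ 01-110✓ 01-111✓ 010-11 01011-✓ 011-01✓ 011-10 0111-0✓ 0111-1✓ 01110-✓ 01111-✓ 1-1001✓ 1-1101✓ 1-1111✓ 10-010✓ 10001- 101-01✓ 1011-1✓ 11-101 111-01✓ 1111-1✓ 11111-✓
Round 2: --1101 -0-010 -11-01 -111-1 -1111- 0-110- 00-0-0 01-11- 0111-- 1-1-01 1-11-1
PIs = {--1101, -0-010, -11-01, -111-1, -1111-, 0-0110, 0-1010, 0-110-, 00-0-0, 000-10, 00000-, 001-00, 01-11-, 010-11, 011-10, 0111--, 1-1-01, 1-11-1, 10001-, 11-101, 110000}
Coverage chart:
  m0: 00-0-0,00000-
  m1: 00000- ←essential
  m2: -0-010,00-0-0,000-10
  m6: 0-0110,000-10
  m8: 00-0-0,001-00
  m10: -0-010,0-1010,00-0-0
  m12: 0-110-,001-00
  m13: --1101,0-110-
  m19: 010-11 ←essential
  m22: 0-0110,01-11-
  m23: 01-11-,010-11
  m25: -11-01 ←essential
  m26: 0-1010,011-10
  m29: --1101,-11-01,-111-1,0-110-,0111--
  m30: -1111-,01-11-,011-10,0111--
  m31: -111-1,-1111-,01-11-,0111--
  m34: -0-010,10001-
  m35: 10001- ←essential
  m41: 1-1-01 ←essential
  m42: -0-010 ←essential
  m45: --1101,1-1-01,1-11-1
  m47: 1-11-1 ←essential
  m48: 110000 ←essential
  m53: 11-101 ←essential
  m57: -11-01,1-1-01
  m61: --1101,-11-01,-111-1,1-1-01,1-11-1,11-101
  m62: -1111- ←essential
  m63: -111-1,-1111-,1-11-1
Essential: -0-010, -11-01, -1111-, 00000-, 010-11, 1-1-01, 1-11-1, 10001-, 11-101, 110000

10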